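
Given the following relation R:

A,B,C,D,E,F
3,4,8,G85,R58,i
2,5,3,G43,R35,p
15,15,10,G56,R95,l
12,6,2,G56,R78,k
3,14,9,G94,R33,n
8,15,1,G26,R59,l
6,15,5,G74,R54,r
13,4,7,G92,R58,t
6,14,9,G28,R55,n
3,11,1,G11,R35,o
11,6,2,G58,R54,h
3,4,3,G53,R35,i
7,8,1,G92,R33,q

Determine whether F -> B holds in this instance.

F=i: 2 rows → B = 4, 4 ✓
F=p: 1 row → B = 5 ✓
F=l: 2 rows → B = 15, 15 ✓
F=k: 1 row → B = 6 ✓
F=n: 2 rows → B = 14, 14 ✓
F=r: 1 row → B = 15 ✓
F=t: 1 row → B = 4 ✓
F=o: 1 row → B = 11 ✓
F=h: 1 row → B = 6 ✓
F=q: 1 row → B = 8 ✓
Every F value is associated with a single B value, so F -> B holds.

Yes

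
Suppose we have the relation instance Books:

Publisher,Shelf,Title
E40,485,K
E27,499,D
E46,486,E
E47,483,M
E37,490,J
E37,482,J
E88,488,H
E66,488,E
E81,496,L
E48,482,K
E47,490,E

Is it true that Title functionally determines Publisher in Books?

Title=K: 2 rows → Publisher takes values {E40, E48} — violation
Title=D: 1 row → Publisher = E27 ✓
Title=E: 3 rows → Publisher takes values {E46, E66, E47} — violation
Title=M: 1 row → Publisher = E47 ✓
Title=J: 2 rows → Publisher = E37, E37 ✓
Title=H: 1 row → Publisher = E88 ✓
Title=L: 1 row → Publisher = E81 ✓
Two rows agree on Title but differ on Publisher, so Title -> Publisher does not hold.

No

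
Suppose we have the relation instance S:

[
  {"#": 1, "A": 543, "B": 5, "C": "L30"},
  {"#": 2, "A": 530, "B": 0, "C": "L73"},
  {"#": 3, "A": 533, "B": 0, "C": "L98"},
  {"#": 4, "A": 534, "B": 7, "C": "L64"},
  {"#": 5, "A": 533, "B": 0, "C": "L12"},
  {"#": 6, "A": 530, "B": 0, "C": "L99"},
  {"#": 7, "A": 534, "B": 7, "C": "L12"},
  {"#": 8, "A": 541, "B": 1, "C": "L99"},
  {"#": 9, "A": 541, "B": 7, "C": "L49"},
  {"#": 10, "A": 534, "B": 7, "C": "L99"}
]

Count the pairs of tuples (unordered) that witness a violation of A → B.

A=530: all 2 rows agree on B — 0 pairs.
A=533: all 2 rows agree on B — 0 pairs.
A=534: all 3 rows agree on B — 0 pairs.
A=541: violating pairs (8,9) — 1 pair.

1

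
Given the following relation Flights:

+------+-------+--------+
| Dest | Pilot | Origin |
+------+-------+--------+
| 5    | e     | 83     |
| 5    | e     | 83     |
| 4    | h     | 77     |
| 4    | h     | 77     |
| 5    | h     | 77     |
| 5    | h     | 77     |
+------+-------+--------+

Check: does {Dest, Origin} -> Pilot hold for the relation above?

(Dest=5, Origin=83): 2 rows → Pilot = e, e ✓
(Dest=4, Origin=77): 2 rows → Pilot = h, h ✓
(Dest=5, Origin=77): 2 rows → Pilot = h, h ✓
Every {Dest, Origin} value is associated with a single Pilot value, so {Dest, Origin} -> Pilot holds.

Yes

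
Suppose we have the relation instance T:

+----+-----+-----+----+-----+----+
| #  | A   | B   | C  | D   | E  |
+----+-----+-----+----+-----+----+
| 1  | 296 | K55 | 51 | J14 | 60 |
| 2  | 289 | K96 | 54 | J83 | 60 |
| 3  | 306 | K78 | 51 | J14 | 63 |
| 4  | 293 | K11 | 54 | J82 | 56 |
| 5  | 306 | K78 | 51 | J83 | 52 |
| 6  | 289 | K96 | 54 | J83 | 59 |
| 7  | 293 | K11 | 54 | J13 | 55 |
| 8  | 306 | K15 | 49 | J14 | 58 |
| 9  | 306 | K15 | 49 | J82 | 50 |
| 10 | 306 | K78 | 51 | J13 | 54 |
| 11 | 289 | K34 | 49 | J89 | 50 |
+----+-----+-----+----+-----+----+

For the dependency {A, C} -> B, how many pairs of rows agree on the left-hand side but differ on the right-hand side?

(A=289, C=54): all 2 rows agree on B — 0 pairs.
(A=306, C=51): all 3 rows agree on B — 0 pairs.
(A=293, C=54): all 2 rows agree on B — 0 pairs.
(A=306, C=49): all 2 rows agree on B — 0 pairs.

0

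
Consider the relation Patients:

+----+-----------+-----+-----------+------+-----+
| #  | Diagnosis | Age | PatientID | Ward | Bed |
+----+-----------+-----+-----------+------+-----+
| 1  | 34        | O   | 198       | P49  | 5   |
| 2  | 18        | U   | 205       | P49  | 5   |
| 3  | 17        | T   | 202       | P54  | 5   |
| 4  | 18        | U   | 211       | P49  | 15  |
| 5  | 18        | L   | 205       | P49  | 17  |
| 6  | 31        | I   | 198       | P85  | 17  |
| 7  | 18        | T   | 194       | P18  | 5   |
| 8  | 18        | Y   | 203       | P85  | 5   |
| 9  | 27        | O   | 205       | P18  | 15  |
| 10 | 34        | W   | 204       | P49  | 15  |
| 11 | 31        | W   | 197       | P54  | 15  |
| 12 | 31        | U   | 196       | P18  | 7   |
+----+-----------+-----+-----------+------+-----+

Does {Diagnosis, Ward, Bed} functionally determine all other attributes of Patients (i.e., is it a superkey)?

All 12 rows have distinct {Diagnosis, Ward, Bed} values, so {Diagnosis, Ward, Bed} → (all attributes) holds and {Diagnosis, Ward, Bed} is a superkey.

Yes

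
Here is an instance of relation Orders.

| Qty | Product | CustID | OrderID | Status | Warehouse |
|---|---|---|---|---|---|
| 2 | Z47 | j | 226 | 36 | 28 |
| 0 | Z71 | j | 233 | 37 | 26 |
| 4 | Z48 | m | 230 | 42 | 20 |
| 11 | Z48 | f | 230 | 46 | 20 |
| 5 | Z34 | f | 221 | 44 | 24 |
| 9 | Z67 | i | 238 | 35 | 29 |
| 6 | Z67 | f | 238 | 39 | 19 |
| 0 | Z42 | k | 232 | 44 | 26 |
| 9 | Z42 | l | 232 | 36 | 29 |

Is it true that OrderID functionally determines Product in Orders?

OrderID=226: 1 row → Product = Z47 ✓
OrderID=233: 1 row → Product = Z71 ✓
OrderID=230: 2 rows → Product = Z48, Z48 ✓
OrderID=221: 1 row → Product = Z34 ✓
OrderID=238: 2 rows → Product = Z67, Z67 ✓
OrderID=232: 2 rows → Product = Z42, Z42 ✓
Every OrderID value is associated with a single Product value, so OrderID → Product holds.

Yes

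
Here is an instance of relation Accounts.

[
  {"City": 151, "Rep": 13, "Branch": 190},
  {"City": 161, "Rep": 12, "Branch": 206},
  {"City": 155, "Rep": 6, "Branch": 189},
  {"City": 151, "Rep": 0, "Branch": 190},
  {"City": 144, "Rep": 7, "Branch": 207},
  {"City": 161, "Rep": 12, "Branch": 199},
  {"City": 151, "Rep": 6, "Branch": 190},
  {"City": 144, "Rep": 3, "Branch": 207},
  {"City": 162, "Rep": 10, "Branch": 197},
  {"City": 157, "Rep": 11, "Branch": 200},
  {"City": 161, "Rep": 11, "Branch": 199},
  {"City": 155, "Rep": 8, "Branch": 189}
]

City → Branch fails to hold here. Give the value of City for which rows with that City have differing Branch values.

City=151: 3 rows → Branch = 190, 190, 190 ✓
City=161: 3 rows → Branch takes values {206, 199} — violation
City=155: 2 rows → Branch = 189, 189 ✓
City=144: 2 rows → Branch = 207, 207 ✓
City=162: 1 row → Branch = 197 ✓
City=157: 1 row → Branch = 200 ✓
The only City value with inconsistent Branch is City=161.

161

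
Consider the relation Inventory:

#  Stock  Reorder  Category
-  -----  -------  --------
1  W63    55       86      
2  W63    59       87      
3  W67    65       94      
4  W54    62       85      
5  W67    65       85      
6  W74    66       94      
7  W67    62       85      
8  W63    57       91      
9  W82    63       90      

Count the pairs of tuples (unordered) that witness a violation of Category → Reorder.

Category=94: violating pairs (3,6) — 1 pair.
Category=85: violating pairs (4,5), (5,7) — 2 pairs.

3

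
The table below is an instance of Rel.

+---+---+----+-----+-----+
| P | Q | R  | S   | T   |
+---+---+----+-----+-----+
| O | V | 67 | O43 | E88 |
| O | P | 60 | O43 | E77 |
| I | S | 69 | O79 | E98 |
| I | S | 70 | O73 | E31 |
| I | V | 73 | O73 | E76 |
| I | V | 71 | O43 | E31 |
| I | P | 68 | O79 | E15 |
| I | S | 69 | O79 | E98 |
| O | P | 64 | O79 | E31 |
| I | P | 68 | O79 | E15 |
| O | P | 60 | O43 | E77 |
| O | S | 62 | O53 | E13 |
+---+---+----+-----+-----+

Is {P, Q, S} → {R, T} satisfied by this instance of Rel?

Yes

(P=O, Q=V, S=O43): 1 row → {R,T} = (67, E88) ✓
(P=O, Q=P, S=O43): 2 rows → {R,T} = (60, E77), (60, E77) ✓
(P=I, Q=S, S=O79): 2 rows → {R,T} = (69, E98), (69, E98) ✓
(P=I, Q=S, S=O73): 1 row → {R,T} = (70, E31) ✓
(P=I, Q=V, S=O73): 1 row → {R,T} = (73, E76) ✓
(P=I, Q=V, S=O43): 1 row → {R,T} = (71, E31) ✓
(P=I, Q=P, S=O79): 2 rows → {R,T} = (68, E15), (68, E15) ✓
(P=O, Q=P, S=O79): 1 row → {R,T} = (64, E31) ✓
(P=O, Q=S, S=O53): 1 row → {R,T} = (62, E13) ✓
Every {P, Q, S} value is associated with a single {R, T} value, so {P, Q, S} → {R, T} holds.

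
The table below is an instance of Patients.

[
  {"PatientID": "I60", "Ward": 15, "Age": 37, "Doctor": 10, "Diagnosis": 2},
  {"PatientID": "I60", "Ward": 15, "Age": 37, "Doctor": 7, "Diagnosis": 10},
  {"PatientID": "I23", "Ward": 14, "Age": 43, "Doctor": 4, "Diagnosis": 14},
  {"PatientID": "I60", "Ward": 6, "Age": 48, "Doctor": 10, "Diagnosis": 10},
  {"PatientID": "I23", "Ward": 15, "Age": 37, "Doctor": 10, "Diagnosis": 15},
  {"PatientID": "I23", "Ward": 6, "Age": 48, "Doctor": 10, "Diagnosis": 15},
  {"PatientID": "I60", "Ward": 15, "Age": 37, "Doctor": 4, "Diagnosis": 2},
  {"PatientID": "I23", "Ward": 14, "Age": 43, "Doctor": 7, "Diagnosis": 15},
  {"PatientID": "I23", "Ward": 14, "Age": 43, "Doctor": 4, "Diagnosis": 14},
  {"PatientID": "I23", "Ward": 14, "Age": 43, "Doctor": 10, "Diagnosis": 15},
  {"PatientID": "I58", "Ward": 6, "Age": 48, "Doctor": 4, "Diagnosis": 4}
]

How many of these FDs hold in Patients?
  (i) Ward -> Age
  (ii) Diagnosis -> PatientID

(i) Ward -> Age: every LHS value maps to a single RHS value — holds.
(ii) Diagnosis -> PatientID: every LHS value maps to a single RHS value — holds.
2 of the 2 dependencies hold.

2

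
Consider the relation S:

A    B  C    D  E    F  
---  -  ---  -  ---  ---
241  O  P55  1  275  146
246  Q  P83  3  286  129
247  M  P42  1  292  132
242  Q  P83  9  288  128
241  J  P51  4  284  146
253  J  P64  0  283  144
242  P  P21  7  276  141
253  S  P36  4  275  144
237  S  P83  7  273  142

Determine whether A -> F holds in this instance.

A=241: 2 rows → F = 146, 146 ✓
A=246: 1 row → F = 129 ✓
A=247: 1 row → F = 132 ✓
A=242: 2 rows → F takes values {128, 141} — violation
A=253: 2 rows → F = 144, 144 ✓
A=237: 1 row → F = 142 ✓
Two rows agree on A but differ on F, so A -> F does not hold.

No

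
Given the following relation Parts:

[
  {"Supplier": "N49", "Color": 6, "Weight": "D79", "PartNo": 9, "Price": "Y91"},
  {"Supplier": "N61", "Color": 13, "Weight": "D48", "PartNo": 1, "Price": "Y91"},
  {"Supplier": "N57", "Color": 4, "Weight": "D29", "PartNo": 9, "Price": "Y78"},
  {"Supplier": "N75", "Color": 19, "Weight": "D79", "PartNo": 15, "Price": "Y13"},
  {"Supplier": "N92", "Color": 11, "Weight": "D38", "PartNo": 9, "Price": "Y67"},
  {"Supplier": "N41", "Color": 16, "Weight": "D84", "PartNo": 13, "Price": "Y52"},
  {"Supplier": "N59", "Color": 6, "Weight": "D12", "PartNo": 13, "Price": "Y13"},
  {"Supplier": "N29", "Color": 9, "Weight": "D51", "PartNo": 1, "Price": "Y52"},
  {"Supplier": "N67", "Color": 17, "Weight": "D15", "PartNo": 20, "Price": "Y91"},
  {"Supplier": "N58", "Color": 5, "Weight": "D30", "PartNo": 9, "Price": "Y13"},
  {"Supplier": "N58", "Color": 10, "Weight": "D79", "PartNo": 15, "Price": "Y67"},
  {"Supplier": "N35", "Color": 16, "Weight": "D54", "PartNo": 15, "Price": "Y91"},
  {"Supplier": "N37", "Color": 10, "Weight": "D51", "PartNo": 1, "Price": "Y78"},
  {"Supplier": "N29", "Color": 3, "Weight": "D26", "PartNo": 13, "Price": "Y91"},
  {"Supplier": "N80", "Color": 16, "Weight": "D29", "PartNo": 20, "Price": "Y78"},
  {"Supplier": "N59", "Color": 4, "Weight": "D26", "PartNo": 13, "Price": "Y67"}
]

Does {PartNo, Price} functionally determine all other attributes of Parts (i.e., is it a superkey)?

All 16 rows have distinct {PartNo, Price} values, so {PartNo, Price} → (all attributes) holds and {PartNo, Price} is a superkey.

Yes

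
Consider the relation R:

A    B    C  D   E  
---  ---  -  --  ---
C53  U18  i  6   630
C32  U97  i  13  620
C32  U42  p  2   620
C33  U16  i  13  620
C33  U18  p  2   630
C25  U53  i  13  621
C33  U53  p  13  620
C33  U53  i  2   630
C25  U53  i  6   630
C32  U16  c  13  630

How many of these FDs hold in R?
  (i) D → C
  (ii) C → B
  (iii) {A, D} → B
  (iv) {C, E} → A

0

(i) D → C: D=13: 5 rows → C takes values {i, p, c} — violation; D=2: 3 rows → C takes values {p, i} — violation — fails.
(ii) C → B: C=i: 6 rows → B takes values {U18, U97, U16, U53} — violation; C=p: 3 rows → B takes values {U42, U18, U53} — violation — fails.
(iii) {A, D} → B: (A=C32, D=13): 2 rows → B takes values {U97, U16} — violation; (A=C33, D=13): 2 rows → B takes values {U16, U53} — violation; (A=C33, D=2): 2 rows → B takes values {U18, U53} — violation — fails.
(iv) {C, E} → A: (C=i, E=630): 3 rows → A takes values {C53, C33, C25} — violation; (C=i, E=620): 2 rows → A takes values {C32, C33} — violation; (C=p, E=620): 2 rows → A takes values {C32, C33} — violation — fails.
None of the 4 dependencies hold.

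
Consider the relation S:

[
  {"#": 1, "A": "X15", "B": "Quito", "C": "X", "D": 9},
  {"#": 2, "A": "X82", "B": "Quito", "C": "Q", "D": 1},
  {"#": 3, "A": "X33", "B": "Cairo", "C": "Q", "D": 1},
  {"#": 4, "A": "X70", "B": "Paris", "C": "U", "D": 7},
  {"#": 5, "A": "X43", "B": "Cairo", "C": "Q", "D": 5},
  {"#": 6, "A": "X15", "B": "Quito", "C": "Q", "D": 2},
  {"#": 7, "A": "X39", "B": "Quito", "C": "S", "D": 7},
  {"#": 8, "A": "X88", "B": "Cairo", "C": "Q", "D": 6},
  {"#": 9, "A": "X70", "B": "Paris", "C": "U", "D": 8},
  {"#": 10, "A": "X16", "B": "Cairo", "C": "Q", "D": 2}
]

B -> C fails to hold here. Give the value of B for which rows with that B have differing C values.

B=Quito: rows 1, 2, 6, 7 → C takes values {X, Q, S} — violation
B=Cairo: rows 3, 5, 8, 10 → C = Q, Q, Q, Q ✓
B=Paris: rows 4, 9 → C = U, U ✓
The only B value with inconsistent C is B=Quito.

Quito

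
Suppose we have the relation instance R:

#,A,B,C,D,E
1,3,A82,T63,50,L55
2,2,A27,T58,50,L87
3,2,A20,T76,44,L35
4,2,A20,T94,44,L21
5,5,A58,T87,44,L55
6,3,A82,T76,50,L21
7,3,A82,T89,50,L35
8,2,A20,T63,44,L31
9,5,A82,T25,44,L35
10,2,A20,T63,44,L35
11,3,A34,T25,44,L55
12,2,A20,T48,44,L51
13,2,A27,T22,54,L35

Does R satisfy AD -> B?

No

(A=3, D=50): rows 1, 6, 7 → B = A82, A82, A82 ✓
(A=2, D=50): row 2 → B = A27 ✓
(A=2, D=44): rows 3, 4, 8, 10, 12 → B = A20, A20, A20, A20, A20 ✓
(A=5, D=44): rows 5, 9 → B takes values {A58, A82} — violation
(A=3, D=44): row 11 → B = A34 ✓
(A=2, D=54): row 13 → B = A27 ✓
Two rows agree on AD but differ on B, so AD -> B does not hold.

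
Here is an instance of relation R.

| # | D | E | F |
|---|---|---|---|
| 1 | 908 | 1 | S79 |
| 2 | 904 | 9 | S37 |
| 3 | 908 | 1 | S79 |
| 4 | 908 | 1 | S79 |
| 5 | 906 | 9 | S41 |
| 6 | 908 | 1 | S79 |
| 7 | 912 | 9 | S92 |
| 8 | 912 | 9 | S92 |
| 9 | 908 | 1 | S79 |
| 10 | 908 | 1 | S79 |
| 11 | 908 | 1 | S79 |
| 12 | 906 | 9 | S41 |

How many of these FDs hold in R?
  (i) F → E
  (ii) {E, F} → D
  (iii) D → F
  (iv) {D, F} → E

(i) F → E: every LHS value maps to a single RHS value — holds.
(ii) {E, F} → D: every LHS value maps to a single RHS value — holds.
(iii) D → F: every LHS value maps to a single RHS value — holds.
(iv) {D, F} → E: every LHS value maps to a single RHS value — holds.
4 of the 4 dependencies hold.

4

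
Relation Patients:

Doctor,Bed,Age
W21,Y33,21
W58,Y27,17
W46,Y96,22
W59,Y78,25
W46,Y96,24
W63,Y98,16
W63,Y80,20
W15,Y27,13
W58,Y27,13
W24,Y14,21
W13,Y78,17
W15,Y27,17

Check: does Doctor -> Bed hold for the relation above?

No

Doctor=W21: 1 row → Bed = Y33 ✓
Doctor=W58: 2 rows → Bed = Y27, Y27 ✓
Doctor=W46: 2 rows → Bed = Y96, Y96 ✓
Doctor=W59: 1 row → Bed = Y78 ✓
Doctor=W63: 2 rows → Bed takes values {Y98, Y80} — violation
Doctor=W15: 2 rows → Bed = Y27, Y27 ✓
Doctor=W24: 1 row → Bed = Y14 ✓
Doctor=W13: 1 row → Bed = Y78 ✓
Two rows agree on Doctor but differ on Bed, so Doctor -> Bed does not hold.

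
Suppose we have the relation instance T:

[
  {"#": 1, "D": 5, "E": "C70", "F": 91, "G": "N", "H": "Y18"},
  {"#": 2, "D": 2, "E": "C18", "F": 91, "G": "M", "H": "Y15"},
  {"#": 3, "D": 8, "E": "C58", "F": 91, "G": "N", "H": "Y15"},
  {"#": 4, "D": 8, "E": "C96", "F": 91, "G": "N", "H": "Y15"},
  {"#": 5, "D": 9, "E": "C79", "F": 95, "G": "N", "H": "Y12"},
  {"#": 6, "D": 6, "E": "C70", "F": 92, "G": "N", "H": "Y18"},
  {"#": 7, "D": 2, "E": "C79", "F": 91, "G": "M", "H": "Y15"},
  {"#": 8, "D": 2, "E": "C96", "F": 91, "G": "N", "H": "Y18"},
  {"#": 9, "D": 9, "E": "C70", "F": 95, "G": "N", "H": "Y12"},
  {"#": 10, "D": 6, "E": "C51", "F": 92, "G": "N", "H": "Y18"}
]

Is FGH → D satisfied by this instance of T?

(F=91, G=N, H=Y18): rows 1, 8 → D takes values {5, 2} — violation
(F=91, G=M, H=Y15): rows 2, 7 → D = 2, 2 ✓
(F=91, G=N, H=Y15): rows 3, 4 → D = 8, 8 ✓
(F=95, G=N, H=Y12): rows 5, 9 → D = 9, 9 ✓
(F=92, G=N, H=Y18): rows 6, 10 → D = 6, 6 ✓
Two rows agree on FGH but differ on D, so FGH → D does not hold.

No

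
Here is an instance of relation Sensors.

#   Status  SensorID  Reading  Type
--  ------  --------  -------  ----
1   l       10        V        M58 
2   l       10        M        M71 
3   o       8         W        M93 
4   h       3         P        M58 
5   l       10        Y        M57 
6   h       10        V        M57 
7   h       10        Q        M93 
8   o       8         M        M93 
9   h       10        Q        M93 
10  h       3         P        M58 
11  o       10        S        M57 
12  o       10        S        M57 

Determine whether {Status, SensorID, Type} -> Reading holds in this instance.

(Status=l, SensorID=10, Type=M58): row 1 → Reading = V ✓
(Status=l, SensorID=10, Type=M71): row 2 → Reading = M ✓
(Status=o, SensorID=8, Type=M93): rows 3, 8 → Reading takes values {W, M} — violation
(Status=h, SensorID=3, Type=M58): rows 4, 10 → Reading = P, P ✓
(Status=l, SensorID=10, Type=M57): row 5 → Reading = Y ✓
(Status=h, SensorID=10, Type=M57): row 6 → Reading = V ✓
(Status=h, SensorID=10, Type=M93): rows 7, 9 → Reading = Q, Q ✓
(Status=o, SensorID=10, Type=M57): rows 11, 12 → Reading = S, S ✓
Two rows agree on {Status, SensorID, Type} but differ on Reading, so {Status, SensorID, Type} -> Reading does not hold.

No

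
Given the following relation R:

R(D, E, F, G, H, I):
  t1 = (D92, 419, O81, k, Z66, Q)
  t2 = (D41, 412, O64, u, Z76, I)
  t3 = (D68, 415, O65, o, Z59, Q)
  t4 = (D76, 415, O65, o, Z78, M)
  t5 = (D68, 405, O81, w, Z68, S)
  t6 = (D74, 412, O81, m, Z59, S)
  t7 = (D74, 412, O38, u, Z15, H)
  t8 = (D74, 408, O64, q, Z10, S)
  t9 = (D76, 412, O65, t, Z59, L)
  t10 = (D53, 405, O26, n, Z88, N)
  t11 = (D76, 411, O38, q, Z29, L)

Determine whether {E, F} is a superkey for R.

Rows 3 and 4 have the same {E, F} value (E=415, F=O65) but are distinct tuples, so {E, F} does not determine every attribute — not a superkey.

No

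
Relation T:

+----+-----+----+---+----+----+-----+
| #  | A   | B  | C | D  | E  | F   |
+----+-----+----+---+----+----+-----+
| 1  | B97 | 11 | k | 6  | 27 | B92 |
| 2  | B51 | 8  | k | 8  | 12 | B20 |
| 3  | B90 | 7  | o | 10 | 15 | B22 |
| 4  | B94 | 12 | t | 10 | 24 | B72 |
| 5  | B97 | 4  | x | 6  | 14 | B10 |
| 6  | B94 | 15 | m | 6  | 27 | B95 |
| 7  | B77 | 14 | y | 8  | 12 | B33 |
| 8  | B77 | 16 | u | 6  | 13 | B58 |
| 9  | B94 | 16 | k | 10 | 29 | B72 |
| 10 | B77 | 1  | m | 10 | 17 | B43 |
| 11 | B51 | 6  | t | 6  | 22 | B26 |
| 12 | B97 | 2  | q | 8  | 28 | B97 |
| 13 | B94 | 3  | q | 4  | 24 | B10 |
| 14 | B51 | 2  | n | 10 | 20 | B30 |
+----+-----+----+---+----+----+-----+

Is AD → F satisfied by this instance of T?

(A=B97, D=6): rows 1, 5 → F takes values {B92, B10} — violation
(A=B51, D=8): row 2 → F = B20 ✓
(A=B90, D=10): row 3 → F = B22 ✓
(A=B94, D=10): rows 4, 9 → F = B72, B72 ✓
(A=B94, D=6): row 6 → F = B95 ✓
(A=B77, D=8): row 7 → F = B33 ✓
(A=B77, D=6): row 8 → F = B58 ✓
(A=B77, D=10): row 10 → F = B43 ✓
(A=B51, D=6): row 11 → F = B26 ✓
(A=B97, D=8): row 12 → F = B97 ✓
(A=B94, D=4): row 13 → F = B10 ✓
(A=B51, D=10): row 14 → F = B30 ✓
Two rows agree on AD but differ on F, so AD → F does not hold.

No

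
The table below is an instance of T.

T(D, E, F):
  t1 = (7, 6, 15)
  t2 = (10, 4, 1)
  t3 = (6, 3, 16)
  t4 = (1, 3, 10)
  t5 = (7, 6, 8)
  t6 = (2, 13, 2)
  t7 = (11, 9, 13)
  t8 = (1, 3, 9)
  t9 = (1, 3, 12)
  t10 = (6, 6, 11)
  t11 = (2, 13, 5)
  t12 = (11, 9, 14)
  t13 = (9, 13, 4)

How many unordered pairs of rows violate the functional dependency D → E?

1

D=7: all 2 rows agree on E — 0 pairs.
D=6: violating pairs (3,10) — 1 pair.
D=1: all 3 rows agree on E — 0 pairs.
D=2: all 2 rows agree on E — 0 pairs.
D=11: all 2 rows agree on E — 0 pairs.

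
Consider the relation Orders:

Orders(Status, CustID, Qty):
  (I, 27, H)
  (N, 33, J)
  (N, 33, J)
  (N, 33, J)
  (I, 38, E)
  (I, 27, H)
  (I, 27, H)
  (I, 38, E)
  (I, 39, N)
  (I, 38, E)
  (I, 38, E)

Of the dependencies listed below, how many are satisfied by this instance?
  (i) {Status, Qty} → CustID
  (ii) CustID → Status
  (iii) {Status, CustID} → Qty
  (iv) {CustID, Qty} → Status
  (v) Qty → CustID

(i) {Status, Qty} → CustID: every LHS value maps to a single RHS value — holds.
(ii) CustID → Status: every LHS value maps to a single RHS value — holds.
(iii) {Status, CustID} → Qty: every LHS value maps to a single RHS value — holds.
(iv) {CustID, Qty} → Status: every LHS value maps to a single RHS value — holds.
(v) Qty → CustID: every LHS value maps to a single RHS value — holds.
5 of the 5 dependencies hold.

5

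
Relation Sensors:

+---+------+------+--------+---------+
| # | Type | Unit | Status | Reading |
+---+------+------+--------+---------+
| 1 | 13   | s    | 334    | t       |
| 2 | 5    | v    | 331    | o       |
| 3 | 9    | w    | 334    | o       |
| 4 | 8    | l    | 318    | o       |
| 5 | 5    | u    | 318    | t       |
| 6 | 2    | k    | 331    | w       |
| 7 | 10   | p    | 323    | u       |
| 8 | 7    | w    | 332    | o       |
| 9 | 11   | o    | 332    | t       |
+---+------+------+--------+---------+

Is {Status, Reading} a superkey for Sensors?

Yes

All 9 rows have distinct {Status, Reading} values, so {Status, Reading} → (all attributes) holds and {Status, Reading} is a superkey.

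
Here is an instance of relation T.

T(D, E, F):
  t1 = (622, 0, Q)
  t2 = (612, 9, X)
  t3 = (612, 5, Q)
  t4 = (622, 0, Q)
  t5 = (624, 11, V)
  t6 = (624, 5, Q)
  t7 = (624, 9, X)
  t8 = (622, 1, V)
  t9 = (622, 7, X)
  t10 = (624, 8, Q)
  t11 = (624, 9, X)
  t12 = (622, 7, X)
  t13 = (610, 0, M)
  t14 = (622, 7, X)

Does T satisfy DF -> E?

No

(D=622, F=Q): rows 1, 4 → E = 0, 0 ✓
(D=612, F=X): row 2 → E = 9 ✓
(D=612, F=Q): row 3 → E = 5 ✓
(D=624, F=V): row 5 → E = 11 ✓
(D=624, F=Q): rows 6, 10 → E takes values {5, 8} — violation
(D=624, F=X): rows 7, 11 → E = 9, 9 ✓
(D=622, F=V): row 8 → E = 1 ✓
(D=622, F=X): rows 9, 12, 14 → E = 7, 7, 7 ✓
(D=610, F=M): row 13 → E = 0 ✓
Two rows agree on DF but differ on E, so DF -> E does not hold.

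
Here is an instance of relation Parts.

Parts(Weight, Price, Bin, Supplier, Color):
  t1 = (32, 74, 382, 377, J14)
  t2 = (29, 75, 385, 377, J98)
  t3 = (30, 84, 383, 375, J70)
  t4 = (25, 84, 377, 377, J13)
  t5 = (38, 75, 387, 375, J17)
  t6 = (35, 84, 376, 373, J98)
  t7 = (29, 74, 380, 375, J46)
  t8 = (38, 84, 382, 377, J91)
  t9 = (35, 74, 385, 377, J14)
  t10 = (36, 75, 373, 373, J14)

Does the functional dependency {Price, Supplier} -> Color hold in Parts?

No

(Price=74, Supplier=377): rows 1, 9 → Color = J14, J14 ✓
(Price=75, Supplier=377): row 2 → Color = J98 ✓
(Price=84, Supplier=375): row 3 → Color = J70 ✓
(Price=84, Supplier=377): rows 4, 8 → Color takes values {J13, J91} — violation
(Price=75, Supplier=375): row 5 → Color = J17 ✓
(Price=84, Supplier=373): row 6 → Color = J98 ✓
(Price=74, Supplier=375): row 7 → Color = J46 ✓
(Price=75, Supplier=373): row 10 → Color = J14 ✓
Two rows agree on {Price, Supplier} but differ on Color, so {Price, Supplier} -> Color does not hold.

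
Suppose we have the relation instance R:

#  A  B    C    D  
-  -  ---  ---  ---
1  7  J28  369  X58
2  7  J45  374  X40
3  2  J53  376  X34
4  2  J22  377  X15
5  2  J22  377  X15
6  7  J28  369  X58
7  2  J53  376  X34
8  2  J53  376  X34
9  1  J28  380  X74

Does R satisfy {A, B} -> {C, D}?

(A=7, B=J28): rows 1, 6 → {C,D} = (369, X58), (369, X58) ✓
(A=7, B=J45): row 2 → {C,D} = (374, X40) ✓
(A=2, B=J53): rows 3, 7, 8 → {C,D} = (376, X34), (376, X34), (376, X34) ✓
(A=2, B=J22): rows 4, 5 → {C,D} = (377, X15), (377, X15) ✓
(A=1, B=J28): row 9 → {C,D} = (380, X74) ✓
Every {A, B} value is associated with a single {C, D} value, so {A, B} -> {C, D} holds.

Yes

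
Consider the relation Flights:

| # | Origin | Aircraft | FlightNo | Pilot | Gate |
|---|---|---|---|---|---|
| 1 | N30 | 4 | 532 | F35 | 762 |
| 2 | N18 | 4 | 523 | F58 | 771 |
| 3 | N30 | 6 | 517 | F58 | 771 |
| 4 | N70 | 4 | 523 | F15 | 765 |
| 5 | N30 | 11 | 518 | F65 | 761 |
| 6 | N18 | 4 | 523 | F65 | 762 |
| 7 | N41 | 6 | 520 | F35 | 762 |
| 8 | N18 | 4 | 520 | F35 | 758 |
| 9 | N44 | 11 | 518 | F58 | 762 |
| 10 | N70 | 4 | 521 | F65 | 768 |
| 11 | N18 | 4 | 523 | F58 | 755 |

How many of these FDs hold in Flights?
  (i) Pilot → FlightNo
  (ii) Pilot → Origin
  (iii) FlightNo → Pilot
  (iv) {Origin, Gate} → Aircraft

1

(i) Pilot → FlightNo: Pilot=F35: rows 1, 7, 8 → FlightNo takes values {532, 520} — violation; Pilot=F58: rows 2, 3, 9, 11 → FlightNo takes values {523, 517, 518} — violation; Pilot=F65: rows 5, 6, 10 → FlightNo takes values {518, 523, 521} — violation — fails.
(ii) Pilot → Origin: Pilot=F35: rows 1, 7, 8 → Origin takes values {N30, N41, N18} — violation; Pilot=F58: rows 2, 3, 9, 11 → Origin takes values {N18, N30, N44} — violation; Pilot=F65: rows 5, 6, 10 → Origin takes values {N30, N18, N70} — violation — fails.
(iii) FlightNo → Pilot: FlightNo=523: rows 2, 4, 6, 11 → Pilot takes values {F58, F15, F65} — violation; FlightNo=518: rows 5, 9 → Pilot takes values {F65, F58} — violation — fails.
(iv) {Origin, Gate} → Aircraft: every LHS value maps to a single RHS value — holds.
1 of the 4 dependencies holds.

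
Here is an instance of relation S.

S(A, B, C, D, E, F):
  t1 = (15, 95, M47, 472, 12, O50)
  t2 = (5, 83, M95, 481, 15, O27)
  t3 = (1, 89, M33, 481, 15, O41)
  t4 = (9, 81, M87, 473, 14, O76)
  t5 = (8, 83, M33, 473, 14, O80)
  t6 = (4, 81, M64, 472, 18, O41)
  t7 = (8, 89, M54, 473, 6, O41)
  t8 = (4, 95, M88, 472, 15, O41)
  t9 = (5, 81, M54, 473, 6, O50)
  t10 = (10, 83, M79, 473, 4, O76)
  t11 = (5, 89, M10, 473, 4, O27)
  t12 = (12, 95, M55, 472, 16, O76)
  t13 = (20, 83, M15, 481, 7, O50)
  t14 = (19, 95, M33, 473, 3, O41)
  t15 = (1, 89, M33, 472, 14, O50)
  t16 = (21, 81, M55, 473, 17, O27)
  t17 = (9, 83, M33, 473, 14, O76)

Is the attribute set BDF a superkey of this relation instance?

No

Rows 10 and 17 have the same BDF value (B=83, D=473, F=O76) but are distinct tuples, so BDF does not determine every attribute — not a superkey.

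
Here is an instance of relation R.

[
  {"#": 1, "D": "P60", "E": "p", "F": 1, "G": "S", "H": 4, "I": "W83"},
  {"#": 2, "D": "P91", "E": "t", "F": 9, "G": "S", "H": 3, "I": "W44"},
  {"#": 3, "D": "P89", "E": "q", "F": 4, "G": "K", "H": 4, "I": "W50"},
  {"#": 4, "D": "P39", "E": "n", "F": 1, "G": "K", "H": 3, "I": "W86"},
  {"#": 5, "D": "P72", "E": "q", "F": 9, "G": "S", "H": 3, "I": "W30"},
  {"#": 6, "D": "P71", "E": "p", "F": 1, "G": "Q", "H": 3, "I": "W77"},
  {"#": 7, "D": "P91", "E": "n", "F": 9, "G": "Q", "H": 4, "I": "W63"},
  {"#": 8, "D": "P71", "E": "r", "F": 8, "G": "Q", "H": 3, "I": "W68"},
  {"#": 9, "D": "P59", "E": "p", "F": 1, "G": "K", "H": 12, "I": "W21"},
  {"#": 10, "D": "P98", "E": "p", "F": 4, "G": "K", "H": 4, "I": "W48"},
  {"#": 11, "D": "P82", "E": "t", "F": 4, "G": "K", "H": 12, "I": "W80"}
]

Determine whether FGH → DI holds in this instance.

No

(F=1, G=S, H=4): row 1 → {D,I} = (P60, W83) ✓
(F=9, G=S, H=3): rows 2, 5 → {D,I} takes values {(P91, W44), (P72, W30)} — violation
(F=4, G=K, H=4): rows 3, 10 → {D,I} takes values {(P89, W50), (P98, W48)} — violation
(F=1, G=K, H=3): row 4 → {D,I} = (P39, W86) ✓
(F=1, G=Q, H=3): row 6 → {D,I} = (P71, W77) ✓
(F=9, G=Q, H=4): row 7 → {D,I} = (P91, W63) ✓
(F=8, G=Q, H=3): row 8 → {D,I} = (P71, W68) ✓
(F=1, G=K, H=12): row 9 → {D,I} = (P59, W21) ✓
(F=4, G=K, H=12): row 11 → {D,I} = (P82, W80) ✓
Two rows agree on FGH but differ on DI, so FGH → DI does not hold.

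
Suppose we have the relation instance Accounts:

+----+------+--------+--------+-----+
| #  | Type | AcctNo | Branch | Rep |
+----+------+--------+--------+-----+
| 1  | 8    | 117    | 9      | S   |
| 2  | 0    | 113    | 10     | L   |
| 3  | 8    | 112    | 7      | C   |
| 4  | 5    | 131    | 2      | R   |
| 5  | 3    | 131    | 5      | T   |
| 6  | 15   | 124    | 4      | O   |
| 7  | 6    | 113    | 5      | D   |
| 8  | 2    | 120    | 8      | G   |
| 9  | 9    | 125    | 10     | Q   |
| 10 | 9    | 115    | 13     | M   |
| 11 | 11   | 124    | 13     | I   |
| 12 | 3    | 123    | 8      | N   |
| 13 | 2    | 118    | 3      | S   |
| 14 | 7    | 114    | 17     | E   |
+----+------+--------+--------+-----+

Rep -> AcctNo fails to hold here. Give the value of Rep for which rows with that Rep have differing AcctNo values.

S

Rep=S: rows 1, 13 → AcctNo takes values {117, 118} — violation
Rep=L: row 2 → AcctNo = 113 ✓
Rep=C: row 3 → AcctNo = 112 ✓
Rep=R: row 4 → AcctNo = 131 ✓
Rep=T: row 5 → AcctNo = 131 ✓
Rep=O: row 6 → AcctNo = 124 ✓
Rep=D: row 7 → AcctNo = 113 ✓
Rep=G: row 8 → AcctNo = 120 ✓
Rep=Q: row 9 → AcctNo = 125 ✓
Rep=M: row 10 → AcctNo = 115 ✓
Rep=I: row 11 → AcctNo = 124 ✓
Rep=N: row 12 → AcctNo = 123 ✓
Rep=E: row 14 → AcctNo = 114 ✓
The only Rep value with inconsistent AcctNo is Rep=S.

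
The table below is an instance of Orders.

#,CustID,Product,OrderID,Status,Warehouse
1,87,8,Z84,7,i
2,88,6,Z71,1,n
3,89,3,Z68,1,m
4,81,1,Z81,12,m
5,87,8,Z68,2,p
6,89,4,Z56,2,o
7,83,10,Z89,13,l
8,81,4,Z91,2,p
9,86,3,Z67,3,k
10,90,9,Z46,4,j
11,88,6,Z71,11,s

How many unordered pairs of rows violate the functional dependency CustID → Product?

CustID=87: all 2 rows agree on Product — 0 pairs.
CustID=88: all 2 rows agree on Product — 0 pairs.
CustID=89: violating pairs (3,6) — 1 pair.
CustID=81: violating pairs (4,8) — 1 pair.

2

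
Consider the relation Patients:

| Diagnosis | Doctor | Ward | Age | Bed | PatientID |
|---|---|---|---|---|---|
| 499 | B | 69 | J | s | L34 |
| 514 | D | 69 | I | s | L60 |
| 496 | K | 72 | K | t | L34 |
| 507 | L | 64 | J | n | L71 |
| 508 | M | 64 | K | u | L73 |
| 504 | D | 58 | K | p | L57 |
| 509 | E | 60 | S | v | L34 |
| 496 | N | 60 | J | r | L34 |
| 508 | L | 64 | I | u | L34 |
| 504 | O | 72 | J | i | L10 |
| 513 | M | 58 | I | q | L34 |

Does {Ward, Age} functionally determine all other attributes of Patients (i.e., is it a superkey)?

All 11 rows have distinct {Ward, Age} values, so {Ward, Age} → (all attributes) holds and {Ward, Age} is a superkey.

Yes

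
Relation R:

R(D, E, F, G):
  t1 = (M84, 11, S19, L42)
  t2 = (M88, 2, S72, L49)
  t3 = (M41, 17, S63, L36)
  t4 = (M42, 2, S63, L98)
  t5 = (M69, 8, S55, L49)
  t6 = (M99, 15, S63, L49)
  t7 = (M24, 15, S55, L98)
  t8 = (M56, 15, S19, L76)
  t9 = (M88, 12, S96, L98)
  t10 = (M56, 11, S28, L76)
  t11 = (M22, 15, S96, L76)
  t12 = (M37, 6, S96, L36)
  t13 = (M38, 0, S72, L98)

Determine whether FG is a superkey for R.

All 13 rows have distinct FG values, so FG → (all attributes) holds and FG is a superkey.

Yes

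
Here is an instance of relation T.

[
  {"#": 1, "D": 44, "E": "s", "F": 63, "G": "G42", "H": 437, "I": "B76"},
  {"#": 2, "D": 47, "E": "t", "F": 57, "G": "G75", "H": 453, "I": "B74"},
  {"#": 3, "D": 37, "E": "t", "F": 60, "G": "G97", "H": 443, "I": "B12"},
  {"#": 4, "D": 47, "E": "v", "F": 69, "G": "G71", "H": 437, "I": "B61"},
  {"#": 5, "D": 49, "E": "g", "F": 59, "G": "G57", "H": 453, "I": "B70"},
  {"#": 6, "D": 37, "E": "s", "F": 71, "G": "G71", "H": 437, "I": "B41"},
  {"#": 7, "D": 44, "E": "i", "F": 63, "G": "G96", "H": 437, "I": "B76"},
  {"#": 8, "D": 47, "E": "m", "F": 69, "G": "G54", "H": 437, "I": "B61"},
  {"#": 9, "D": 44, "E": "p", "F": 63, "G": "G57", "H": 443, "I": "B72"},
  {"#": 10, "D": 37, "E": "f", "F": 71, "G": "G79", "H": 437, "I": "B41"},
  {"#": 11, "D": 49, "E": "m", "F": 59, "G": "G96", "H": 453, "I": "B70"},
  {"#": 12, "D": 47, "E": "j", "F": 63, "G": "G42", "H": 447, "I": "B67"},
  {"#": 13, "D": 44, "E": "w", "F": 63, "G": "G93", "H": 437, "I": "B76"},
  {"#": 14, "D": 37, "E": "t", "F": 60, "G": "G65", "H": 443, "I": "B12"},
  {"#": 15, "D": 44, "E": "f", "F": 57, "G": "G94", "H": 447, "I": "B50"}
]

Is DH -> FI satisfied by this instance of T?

Yes

(D=44, H=437): rows 1, 7, 13 → {F,I} = (63, B76), (63, B76), (63, B76) ✓
(D=47, H=453): row 2 → {F,I} = (57, B74) ✓
(D=37, H=443): rows 3, 14 → {F,I} = (60, B12), (60, B12) ✓
(D=47, H=437): rows 4, 8 → {F,I} = (69, B61), (69, B61) ✓
(D=49, H=453): rows 5, 11 → {F,I} = (59, B70), (59, B70) ✓
(D=37, H=437): rows 6, 10 → {F,I} = (71, B41), (71, B41) ✓
(D=44, H=443): row 9 → {F,I} = (63, B72) ✓
(D=47, H=447): row 12 → {F,I} = (63, B67) ✓
(D=44, H=447): row 15 → {F,I} = (57, B50) ✓
Every DH value is associated with a single FI value, so DH -> FI holds.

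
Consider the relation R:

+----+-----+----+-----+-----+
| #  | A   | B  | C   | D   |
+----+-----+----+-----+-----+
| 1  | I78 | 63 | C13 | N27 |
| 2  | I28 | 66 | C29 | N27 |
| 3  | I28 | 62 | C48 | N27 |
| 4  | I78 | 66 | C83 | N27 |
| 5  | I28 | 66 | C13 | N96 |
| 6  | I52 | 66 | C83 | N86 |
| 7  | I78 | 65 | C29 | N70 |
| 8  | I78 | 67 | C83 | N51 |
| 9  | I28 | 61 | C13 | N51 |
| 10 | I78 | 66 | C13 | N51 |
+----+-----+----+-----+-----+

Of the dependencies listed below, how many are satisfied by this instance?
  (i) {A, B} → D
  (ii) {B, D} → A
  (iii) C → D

0

(i) {A, B} → D: (A=I28, B=66): rows 2, 5 → D takes values {N27, N96} — violation; (A=I78, B=66): rows 4, 10 → D takes values {N27, N51} — violation — fails.
(ii) {B, D} → A: (B=66, D=N27): rows 2, 4 → A takes values {I28, I78} — violation — fails.
(iii) C → D: C=C13: rows 1, 5, 9, 10 → D takes values {N27, N96, N51} — violation; C=C29: rows 2, 7 → D takes values {N27, N70} — violation; C=C83: rows 4, 6, 8 → D takes values {N27, N86, N51} — violation — fails.
None of the 3 dependencies hold.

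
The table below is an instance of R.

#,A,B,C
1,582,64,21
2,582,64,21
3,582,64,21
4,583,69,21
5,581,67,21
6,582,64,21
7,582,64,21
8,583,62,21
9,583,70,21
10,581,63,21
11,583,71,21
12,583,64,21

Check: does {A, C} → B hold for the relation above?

(A=582, C=21): rows 1, 2, 3, 6, 7 → B = 64, 64, 64, 64, 64 ✓
(A=583, C=21): rows 4, 8, 9, 11, 12 → B takes values {69, 62, 70, 71, 64} — violation
(A=581, C=21): rows 5, 10 → B takes values {67, 63} — violation
Two rows agree on {A, C} but differ on B, so {A, C} → B does not hold.

No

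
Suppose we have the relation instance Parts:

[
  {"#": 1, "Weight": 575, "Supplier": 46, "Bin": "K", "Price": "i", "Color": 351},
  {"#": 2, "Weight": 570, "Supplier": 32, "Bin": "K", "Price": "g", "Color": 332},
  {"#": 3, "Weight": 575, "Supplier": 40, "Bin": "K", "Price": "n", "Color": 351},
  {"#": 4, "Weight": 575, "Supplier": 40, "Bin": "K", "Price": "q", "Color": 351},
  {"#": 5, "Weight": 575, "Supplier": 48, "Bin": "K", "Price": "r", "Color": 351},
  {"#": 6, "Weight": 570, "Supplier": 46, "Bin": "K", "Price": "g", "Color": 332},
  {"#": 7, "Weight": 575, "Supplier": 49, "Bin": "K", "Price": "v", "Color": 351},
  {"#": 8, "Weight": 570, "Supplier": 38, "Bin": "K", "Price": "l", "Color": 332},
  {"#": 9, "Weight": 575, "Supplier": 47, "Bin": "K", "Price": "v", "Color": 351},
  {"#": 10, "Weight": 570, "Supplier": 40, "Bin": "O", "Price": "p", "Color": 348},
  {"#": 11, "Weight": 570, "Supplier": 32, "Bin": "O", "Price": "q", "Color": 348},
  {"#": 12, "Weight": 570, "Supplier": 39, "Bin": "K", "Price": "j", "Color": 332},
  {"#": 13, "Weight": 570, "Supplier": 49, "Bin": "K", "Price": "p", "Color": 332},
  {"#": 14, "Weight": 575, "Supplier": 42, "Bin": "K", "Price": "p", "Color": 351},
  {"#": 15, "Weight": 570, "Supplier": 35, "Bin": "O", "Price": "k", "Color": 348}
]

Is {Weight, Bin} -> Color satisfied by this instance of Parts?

Yes

(Weight=575, Bin=K): rows 1, 3, 4, 5, 7, 9, 14 → Color = 351, 351, 351, 351, 351, 351, 351 ✓
(Weight=570, Bin=K): rows 2, 6, 8, 12, 13 → Color = 332, 332, 332, 332, 332 ✓
(Weight=570, Bin=O): rows 10, 11, 15 → Color = 348, 348, 348 ✓
Every {Weight, Bin} value is associated with a single Color value, so {Weight, Bin} -> Color holds.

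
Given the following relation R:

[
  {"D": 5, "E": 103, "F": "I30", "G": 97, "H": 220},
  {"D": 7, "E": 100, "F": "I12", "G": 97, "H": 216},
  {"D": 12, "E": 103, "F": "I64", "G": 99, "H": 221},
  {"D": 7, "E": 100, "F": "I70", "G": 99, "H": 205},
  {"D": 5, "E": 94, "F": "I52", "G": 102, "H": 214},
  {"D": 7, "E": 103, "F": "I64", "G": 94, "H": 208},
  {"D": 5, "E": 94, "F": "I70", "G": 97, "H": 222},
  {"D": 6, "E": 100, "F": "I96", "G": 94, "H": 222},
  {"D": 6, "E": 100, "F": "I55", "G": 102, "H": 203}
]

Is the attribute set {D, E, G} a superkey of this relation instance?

All 9 rows have distinct {D, E, G} values, so {D, E, G} → (all attributes) holds and {D, E, G} is a superkey.

Yes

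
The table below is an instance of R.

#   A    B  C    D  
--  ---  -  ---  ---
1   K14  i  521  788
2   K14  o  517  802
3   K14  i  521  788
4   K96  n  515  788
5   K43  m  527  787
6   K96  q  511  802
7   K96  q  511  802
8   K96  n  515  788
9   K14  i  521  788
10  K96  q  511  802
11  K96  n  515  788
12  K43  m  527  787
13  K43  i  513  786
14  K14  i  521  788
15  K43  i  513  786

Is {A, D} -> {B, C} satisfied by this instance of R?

Yes

(A=K14, D=788): rows 1, 3, 9, 14 → {B,C} = (i, 521), (i, 521), (i, 521), (i, 521) ✓
(A=K14, D=802): row 2 → {B,C} = (o, 517) ✓
(A=K96, D=788): rows 4, 8, 11 → {B,C} = (n, 515), (n, 515), (n, 515) ✓
(A=K43, D=787): rows 5, 12 → {B,C} = (m, 527), (m, 527) ✓
(A=K96, D=802): rows 6, 7, 10 → {B,C} = (q, 511), (q, 511), (q, 511) ✓
(A=K43, D=786): rows 13, 15 → {B,C} = (i, 513), (i, 513) ✓
Every {A, D} value is associated with a single {B, C} value, so {A, D} -> {B, C} holds.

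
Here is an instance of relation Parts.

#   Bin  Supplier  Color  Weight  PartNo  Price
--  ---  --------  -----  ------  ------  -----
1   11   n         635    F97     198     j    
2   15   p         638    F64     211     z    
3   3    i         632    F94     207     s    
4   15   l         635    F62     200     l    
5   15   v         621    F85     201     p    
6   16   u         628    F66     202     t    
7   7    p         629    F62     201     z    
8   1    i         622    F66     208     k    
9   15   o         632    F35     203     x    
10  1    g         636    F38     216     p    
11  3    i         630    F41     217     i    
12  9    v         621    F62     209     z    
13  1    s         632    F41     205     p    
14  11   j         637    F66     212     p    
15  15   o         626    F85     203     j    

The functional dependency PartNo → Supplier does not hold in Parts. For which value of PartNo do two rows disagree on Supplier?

PartNo=198: row 1 → Supplier = n ✓
PartNo=211: row 2 → Supplier = p ✓
PartNo=207: row 3 → Supplier = i ✓
PartNo=200: row 4 → Supplier = l ✓
PartNo=201: rows 5, 7 → Supplier takes values {v, p} — violation
PartNo=202: row 6 → Supplier = u ✓
PartNo=208: row 8 → Supplier = i ✓
PartNo=203: rows 9, 15 → Supplier = o, o ✓
PartNo=216: row 10 → Supplier = g ✓
PartNo=217: row 11 → Supplier = i ✓
PartNo=209: row 12 → Supplier = v ✓
PartNo=205: row 13 → Supplier = s ✓
PartNo=212: row 14 → Supplier = j ✓
The only PartNo value with inconsistent Supplier is PartNo=201.

201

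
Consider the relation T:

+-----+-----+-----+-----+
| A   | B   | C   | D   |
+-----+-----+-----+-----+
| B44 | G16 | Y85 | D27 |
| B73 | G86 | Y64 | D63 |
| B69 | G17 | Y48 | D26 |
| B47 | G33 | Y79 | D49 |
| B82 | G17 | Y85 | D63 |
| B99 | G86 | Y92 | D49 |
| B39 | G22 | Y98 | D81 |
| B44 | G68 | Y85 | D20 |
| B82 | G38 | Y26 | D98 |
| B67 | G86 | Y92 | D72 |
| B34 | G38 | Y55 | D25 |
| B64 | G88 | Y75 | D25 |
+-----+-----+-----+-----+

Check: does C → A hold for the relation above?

No

C=Y85: 3 rows → A takes values {B44, B82} — violation
C=Y64: 1 row → A = B73 ✓
C=Y48: 1 row → A = B69 ✓
C=Y79: 1 row → A = B47 ✓
C=Y92: 2 rows → A takes values {B99, B67} — violation
C=Y98: 1 row → A = B39 ✓
C=Y26: 1 row → A = B82 ✓
C=Y55: 1 row → A = B34 ✓
C=Y75: 1 row → A = B64 ✓
Two rows agree on C but differ on A, so C → A does not hold.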